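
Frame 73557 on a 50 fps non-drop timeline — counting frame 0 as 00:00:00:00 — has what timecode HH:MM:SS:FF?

00:24:31:07

73557 ÷ 50 = 1471 full seconds, remainder 7 frames.
1471 s = 0 h 24 min 31 s.
Timecode: 00:24:31:07.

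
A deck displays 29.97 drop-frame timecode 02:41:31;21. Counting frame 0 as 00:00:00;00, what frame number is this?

Complete 10-minute blocks: 16, each 17982 frames → 287712.
Remaining 1 whole minute in the current block: 1800 + 0 × 1798 = 1800 frames.
Within the current minute: 31 × 30 + 21 − 2 = 949 (labels ;00/;01 skipped at this minute). Total = 287712 + 1800 + 949 = 290461.

290461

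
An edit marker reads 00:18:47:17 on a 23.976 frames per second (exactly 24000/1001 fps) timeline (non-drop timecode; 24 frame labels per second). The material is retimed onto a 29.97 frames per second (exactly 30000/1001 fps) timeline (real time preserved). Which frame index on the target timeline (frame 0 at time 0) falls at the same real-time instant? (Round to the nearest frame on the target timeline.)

Source frame index: (0×3600 + 18×60 + 47) × 24 + 17 = 27065.
Real time: 27065 / (24000/1001) = 5418413/4800 s.
Target frame: (5418413/4800) × (30000/1001) = 135325/4 ≈ 33831.250 → 33831.

frame 33831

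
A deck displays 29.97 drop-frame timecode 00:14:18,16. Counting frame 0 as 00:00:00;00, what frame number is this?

25730

As if non-drop at 30 labels/s: (0 × 3600 + 14 × 60 + 18) × 30 + 16 = 25756.
Minute boundaries passed: 14; those not divisible by 10: 14 − 1 = 13; dropped labels = 2 × 13 = 26.
Actual frame index = 25756 − 26 = 25730.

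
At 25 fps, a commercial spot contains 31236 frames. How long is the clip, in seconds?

Running time = 31236 / (25) = 1249.44 s.

1249.44 seconds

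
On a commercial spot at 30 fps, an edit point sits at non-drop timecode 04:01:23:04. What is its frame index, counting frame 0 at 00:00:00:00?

Total seconds to the label: (4 × 3600 + 1 × 60 + 23) = 14483.
Frame index = 14483 × 30 + 4 = 434494.

434494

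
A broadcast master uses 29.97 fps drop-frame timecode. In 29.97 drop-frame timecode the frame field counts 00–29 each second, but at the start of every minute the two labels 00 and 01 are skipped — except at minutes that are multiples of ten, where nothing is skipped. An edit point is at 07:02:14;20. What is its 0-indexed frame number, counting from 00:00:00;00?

759280

Complete 10-minute blocks: 42, each 17982 frames → 755244.
Remaining 2 whole minutes in the current block: 1800 + 1 × 1798 = 3598 frames.
Within the current minute: 14 × 30 + 20 − 2 = 438 (labels ;00/;01 skipped at this minute). Total = 755244 + 3598 + 438 = 759280.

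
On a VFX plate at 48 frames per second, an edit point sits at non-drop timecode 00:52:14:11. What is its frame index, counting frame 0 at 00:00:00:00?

frame 150443

Total seconds to the label: (0 × 3600 + 52 × 60 + 14) = 3134.
Frame index = 3134 × 48 + 11 = 150443.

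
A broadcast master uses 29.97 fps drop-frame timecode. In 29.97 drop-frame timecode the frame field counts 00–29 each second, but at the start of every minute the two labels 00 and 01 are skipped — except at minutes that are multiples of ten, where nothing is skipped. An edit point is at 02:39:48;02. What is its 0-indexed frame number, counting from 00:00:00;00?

287354

Complete 10-minute blocks: 15, each 17982 frames → 269730.
Remaining 9 whole minutes in the current block: 1800 + 8 × 1798 = 16184 frames.
Within the current minute: 48 × 30 + 2 − 2 = 1440 (labels ;00/;01 skipped at this minute). Total = 269730 + 16184 + 1440 = 287354.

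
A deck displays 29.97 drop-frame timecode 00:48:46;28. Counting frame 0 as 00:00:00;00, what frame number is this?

87720

Complete 10-minute blocks: 4, each 17982 frames → 71928.
Remaining 8 whole minutes in the current block: 1800 + 7 × 1798 = 14386 frames.
Within the current minute: 46 × 30 + 28 − 2 = 1406 (labels ;00/;01 skipped at this minute). Total = 71928 + 14386 + 1406 = 87720.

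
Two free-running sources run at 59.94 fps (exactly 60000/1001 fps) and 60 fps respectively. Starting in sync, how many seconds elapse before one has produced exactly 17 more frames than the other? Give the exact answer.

17017/60 seconds

The gap grows by |60 − 60000/1001| = 60/1001 frames per second.
Time for a 17-frame gap: 17 ÷ (60/1001) = 17017/60 s.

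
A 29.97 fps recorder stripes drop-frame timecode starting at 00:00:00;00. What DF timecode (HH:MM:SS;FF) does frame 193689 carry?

Ten DF minutes hold 17982 frames, so frame 193689 lies in block 10 (frames 179820–197801) with 13869 frames into that block.
The block's first minute is 1800 frames and the rest 1798 each; 13869 frames reaches minute 7, so 10 × 18 + 7 × 2 = 194 labels have been skipped so far.
Adding those back, label number 193689 + 194 = 193883 at 30 labels/s is 6462 s + 23 f = 1 h 47 min 42 s frame 23, i.e. 01:47:42;23.

01:47:42;23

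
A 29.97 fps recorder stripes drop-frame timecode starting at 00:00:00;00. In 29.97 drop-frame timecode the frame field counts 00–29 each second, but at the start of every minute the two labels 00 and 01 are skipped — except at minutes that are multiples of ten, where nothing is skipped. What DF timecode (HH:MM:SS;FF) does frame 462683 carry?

Each 10-minute DF block holds 10 × 60 × 30 − 9 × 2 = 17982 frames. 462683 ÷ 17982 → 25 full blocks, remainder 13133.
Within the partial block the first minute is 1800 frames and each further minute 1798, so 7 further minute boundaries passed. Total skipped labels = 18 × 25 + 2 × 7 = 464.
Non-drop label index = 462683 + 464 = 463147; at 30 labels/s that is 04:17:18:07, i.e. DF 04:17:18;07.

04:17:18;07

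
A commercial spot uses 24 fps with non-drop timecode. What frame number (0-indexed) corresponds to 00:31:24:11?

45227

Total seconds to the label: (0 × 3600 + 31 × 60 + 24) = 1884.
Frame index = 1884 × 24 + 11 = 45227.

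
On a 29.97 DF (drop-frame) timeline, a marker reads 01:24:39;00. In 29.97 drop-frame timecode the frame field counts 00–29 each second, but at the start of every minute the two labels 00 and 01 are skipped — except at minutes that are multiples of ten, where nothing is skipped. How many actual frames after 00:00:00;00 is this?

152218

Complete 10-minute blocks: 8, each 17982 frames → 143856.
Remaining 4 whole minutes in the current block: 1800 + 3 × 1798 = 7194 frames.
Within the current minute: 39 × 30 + 0 − 2 = 1168 (labels ;00/;01 skipped at this minute). Total = 143856 + 7194 + 1168 = 152218.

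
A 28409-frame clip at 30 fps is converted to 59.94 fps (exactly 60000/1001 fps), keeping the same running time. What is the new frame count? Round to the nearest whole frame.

Frames at target rate = 28409 × (60000/1001) / (30) = 56818000/1001 ≈ 56761.239.
Nearest whole frame: 56761.

56761 frames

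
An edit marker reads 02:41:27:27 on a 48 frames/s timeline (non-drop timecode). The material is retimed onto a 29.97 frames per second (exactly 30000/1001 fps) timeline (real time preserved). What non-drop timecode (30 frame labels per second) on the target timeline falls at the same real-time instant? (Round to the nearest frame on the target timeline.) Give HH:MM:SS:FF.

02:41:17:27

Source frame index: (2×3600 + 41×60 + 27) × 48 + 27 = 465003.
Real time: 465003 / (48) = 155001/16 s.
Target frame: (155001/16) × (30000/1001) = 3774375/13 ≈ 290336.538 → 290337.
At 30 labels/s: frame 290337 → 02:41:17:27.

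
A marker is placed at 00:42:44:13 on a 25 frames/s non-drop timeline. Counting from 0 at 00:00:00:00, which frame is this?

Total seconds to the label: (0 × 3600 + 42 × 60 + 44) = 2564.
Frame index = 2564 × 25 + 13 = 64113.

frame 64113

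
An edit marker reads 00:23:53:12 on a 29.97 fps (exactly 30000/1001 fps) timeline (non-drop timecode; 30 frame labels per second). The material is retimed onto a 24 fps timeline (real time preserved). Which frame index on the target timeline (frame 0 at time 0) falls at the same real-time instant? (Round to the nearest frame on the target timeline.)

frame 34436

Source frame index: (0×3600 + 23×60 + 53) × 30 + 12 = 43002.
Real time: 43002 / (30000/1001) = 7174167/5000 s.
Target frame: (7174167/5000) × (24) = 21522501/625 ≈ 34436.002 → 34436.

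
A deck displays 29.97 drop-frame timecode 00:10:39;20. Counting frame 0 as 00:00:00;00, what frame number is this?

As if non-drop at 30 labels/s: (0 × 3600 + 10 × 60 + 39) × 30 + 20 = 19190.
Minute boundaries passed: 10; those not divisible by 10: 10 − 1 = 9; dropped labels = 2 × 9 = 18.
Actual frame index = 19190 − 18 = 19172.

19172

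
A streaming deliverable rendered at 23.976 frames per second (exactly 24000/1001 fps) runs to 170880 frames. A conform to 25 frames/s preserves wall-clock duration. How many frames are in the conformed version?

178178 frames

Target frames = source frames × (target rate / source rate) = 170880 × (25)/(24000/1001) = 170880 × 1001/960 = 178178.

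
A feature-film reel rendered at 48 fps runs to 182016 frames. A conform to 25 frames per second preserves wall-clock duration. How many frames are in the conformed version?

94800 frames

Target frames = source frames × (target rate / source rate) = 182016 × (25)/(48) = 182016 × 25/48 = 94800.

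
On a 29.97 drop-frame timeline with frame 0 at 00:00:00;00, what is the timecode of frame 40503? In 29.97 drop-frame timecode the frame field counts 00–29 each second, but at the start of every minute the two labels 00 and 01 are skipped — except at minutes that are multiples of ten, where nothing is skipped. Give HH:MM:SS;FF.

Each 10-minute DF block holds 10 × 60 × 30 − 9 × 2 = 17982 frames. 40503 ÷ 17982 → 2 full blocks, remainder 4539.
Within the partial block the first minute is 1800 frames and each further minute 1798, so 2 further minute boundaries passed. Total skipped labels = 18 × 2 + 2 × 2 = 40.
Non-drop label index = 40503 + 40 = 40543; at 30 labels/s that is 00:22:31:13, i.e. DF 00:22:31;13.

00:22:31;13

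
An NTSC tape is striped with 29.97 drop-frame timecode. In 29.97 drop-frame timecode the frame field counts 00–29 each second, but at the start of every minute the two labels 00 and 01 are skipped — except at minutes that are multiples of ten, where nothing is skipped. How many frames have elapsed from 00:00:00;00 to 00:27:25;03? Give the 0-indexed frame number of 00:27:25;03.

As if non-drop at 30 labels/s: (0 × 3600 + 27 × 60 + 25) × 30 + 3 = 49353.
Minute boundaries passed: 27; those not divisible by 10: 27 − 2 = 25; dropped labels = 2 × 25 = 50.
Actual frame index = 49353 − 50 = 49303.

49303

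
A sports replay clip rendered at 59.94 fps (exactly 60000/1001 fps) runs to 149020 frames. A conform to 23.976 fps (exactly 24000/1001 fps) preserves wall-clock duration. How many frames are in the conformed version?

59608 frames

Target frames = source frames × (target rate / source rate) = 149020 × (24000/1001)/(60000/1001) = 149020 × 2/5 = 59608.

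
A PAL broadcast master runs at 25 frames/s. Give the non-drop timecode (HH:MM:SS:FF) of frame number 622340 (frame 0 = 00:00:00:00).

06:54:53:15

622340 ÷ 25 = 24893 full seconds, remainder 15 frames.
24893 s = 6 h 54 min 53 s.
Timecode: 06:54:53:15.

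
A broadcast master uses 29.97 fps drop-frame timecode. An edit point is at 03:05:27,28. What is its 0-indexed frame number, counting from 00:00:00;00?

333504

Complete 10-minute blocks: 18, each 17982 frames → 323676.
Remaining 5 whole minutes in the current block: 1800 + 4 × 1798 = 8992 frames.
Within the current minute: 27 × 30 + 28 − 2 = 836 (labels ;00/;01 skipped at this minute). Total = 323676 + 8992 + 836 = 333504.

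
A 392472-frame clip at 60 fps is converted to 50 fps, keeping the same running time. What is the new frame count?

327060 frames

Target frames = source frames × (target rate / source rate) = 392472 × (50)/(60) = 392472 × 5/6 = 327060.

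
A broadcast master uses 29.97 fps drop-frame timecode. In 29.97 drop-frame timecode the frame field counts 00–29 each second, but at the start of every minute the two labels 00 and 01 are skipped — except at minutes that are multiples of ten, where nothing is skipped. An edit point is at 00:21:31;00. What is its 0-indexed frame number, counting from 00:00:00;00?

As if non-drop at 30 labels/s: (0 × 3600 + 21 × 60 + 31) × 30 + 0 = 38730.
Minute boundaries passed: 21; those not divisible by 10: 21 − 2 = 19; dropped labels = 2 × 19 = 38.
Actual frame index = 38730 − 38 = 38692.

38692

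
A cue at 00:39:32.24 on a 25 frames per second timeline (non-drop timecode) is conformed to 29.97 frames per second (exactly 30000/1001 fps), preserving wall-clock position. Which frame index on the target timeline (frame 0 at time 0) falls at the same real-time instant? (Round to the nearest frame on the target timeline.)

frame 71118

Source frame index: (0×3600 + 39×60 + 32) × 25 + 24 = 59324.
Real time: 59324 / (25) = 59324/25 s.
Target frame: (59324/25) × (30000/1001) = 71188800/1001 ≈ 71117.682 → 71118.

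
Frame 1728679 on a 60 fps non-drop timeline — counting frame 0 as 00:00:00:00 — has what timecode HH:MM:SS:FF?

1728679 ÷ 60 = 28811 full seconds, remainder 19 frames.
28811 s = 8 h 0 min 11 s.
Timecode: 08:00:11:19.

08:00:11:19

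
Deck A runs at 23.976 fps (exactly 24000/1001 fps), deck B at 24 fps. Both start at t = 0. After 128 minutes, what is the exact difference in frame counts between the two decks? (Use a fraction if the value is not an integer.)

184320/1001 frames

128 min = 7680 s.
A emits 24000/1001 × 7680 = 184320000/1001 frames; B emits 24 × 7680 = 184320.
Difference = 184320/1001 frames (≈ 184.1359); B is ahead of A.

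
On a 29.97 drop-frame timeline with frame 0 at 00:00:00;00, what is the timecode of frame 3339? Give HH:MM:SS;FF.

Each 10-minute DF block holds 10 × 60 × 30 − 9 × 2 = 17982 frames. 3339 ÷ 17982 → 0 full blocks, remainder 3339.
Within the partial block the first minute is 1800 frames and each further minute 1798, so 1 further minute boundary passed. Total skipped labels = 18 × 0 + 2 × 1 = 2.
Non-drop label index = 3339 + 2 = 3341; at 30 labels/s that is 00:01:51:11, i.e. DF 00:01:51;11.

00:01:51;11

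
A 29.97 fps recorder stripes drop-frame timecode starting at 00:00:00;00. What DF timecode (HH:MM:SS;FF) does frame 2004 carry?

00:01:06;26

Each 10-minute DF block holds 10 × 60 × 30 − 9 × 2 = 17982 frames. 2004 ÷ 17982 → 0 full blocks, remainder 2004.
Within the partial block the first minute is 1800 frames and each further minute 1798, so 1 further minute boundary passed. Total skipped labels = 18 × 0 + 2 × 1 = 2.
Non-drop label index = 2004 + 2 = 2006; at 30 labels/s that is 00:01:06:26, i.e. DF 00:01:06;26.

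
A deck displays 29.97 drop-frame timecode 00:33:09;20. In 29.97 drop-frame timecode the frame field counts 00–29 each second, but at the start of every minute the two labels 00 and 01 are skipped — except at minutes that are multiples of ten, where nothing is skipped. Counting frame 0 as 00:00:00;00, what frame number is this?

59630

As if non-drop at 30 labels/s: (0 × 3600 + 33 × 60 + 9) × 30 + 20 = 59690.
Minute boundaries passed: 33; those not divisible by 10: 33 − 3 = 30; dropped labels = 2 × 30 = 60.
Actual frame index = 59690 − 60 = 59630.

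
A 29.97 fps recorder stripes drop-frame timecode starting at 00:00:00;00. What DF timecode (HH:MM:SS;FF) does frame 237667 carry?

02:12:10;05

Each 10-minute DF block holds 10 × 60 × 30 − 9 × 2 = 17982 frames. 237667 ÷ 17982 → 13 full blocks, remainder 3901.
Within the partial block the first minute is 1800 frames and each further minute 1798, so 2 further minute boundaries passed. Total skipped labels = 18 × 13 + 2 × 2 = 238.
Non-drop label index = 237667 + 238 = 237905; at 30 labels/s that is 02:12:10:05, i.e. DF 02:12:10;05.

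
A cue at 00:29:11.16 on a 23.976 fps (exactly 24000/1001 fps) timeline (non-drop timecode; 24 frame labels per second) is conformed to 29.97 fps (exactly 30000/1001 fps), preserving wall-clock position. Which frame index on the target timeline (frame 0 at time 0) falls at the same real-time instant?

Source frame index: (0×3600 + 29×60 + 11) × 24 + 16 = 42040.
Real time: 42040 / (24000/1001) = 1052051/600 s.
Target frame: (1052051/600) × (30000/1001) = 52550.

frame 52550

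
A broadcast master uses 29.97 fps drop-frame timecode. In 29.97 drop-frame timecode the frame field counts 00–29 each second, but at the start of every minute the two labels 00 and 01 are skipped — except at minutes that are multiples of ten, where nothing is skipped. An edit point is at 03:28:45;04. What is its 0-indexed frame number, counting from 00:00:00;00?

Complete 10-minute blocks: 20, each 17982 frames → 359640.
Remaining 8 whole minutes in the current block: 1800 + 7 × 1798 = 14386 frames.
Within the current minute: 45 × 30 + 4 − 2 = 1352 (labels ;00/;01 skipped at this minute). Total = 359640 + 14386 + 1352 = 375378.

375378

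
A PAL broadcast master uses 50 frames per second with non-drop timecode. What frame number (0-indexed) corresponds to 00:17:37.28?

52878

Total seconds to the label: (0 × 3600 + 17 × 60 + 37) = 1057.
Frame index = 1057 × 50 + 28 = 52878.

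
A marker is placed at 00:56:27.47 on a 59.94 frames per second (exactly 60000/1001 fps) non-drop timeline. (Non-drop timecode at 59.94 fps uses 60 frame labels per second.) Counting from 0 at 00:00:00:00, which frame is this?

Total seconds to the label: (0 × 3600 + 56 × 60 + 27) = 3387.
Frame index = 3387 × 60 + 47 = 203267.

203267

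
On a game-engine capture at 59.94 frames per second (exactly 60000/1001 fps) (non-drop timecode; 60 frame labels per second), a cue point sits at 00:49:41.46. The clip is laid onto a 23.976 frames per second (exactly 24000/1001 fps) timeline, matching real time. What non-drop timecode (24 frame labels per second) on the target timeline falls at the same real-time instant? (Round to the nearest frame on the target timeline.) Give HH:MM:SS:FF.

00:49:41:18

Source frame index: (0×3600 + 49×60 + 41) × 60 + 46 = 178906.
Real time: 178906 / (60000/1001) = 89542453/30000 s.
Target frame: (89542453/30000) × (24000/1001) = 357812/5 ≈ 71562.400 → 71562.
At 24 labels/s: frame 71562 → 00:49:41:18.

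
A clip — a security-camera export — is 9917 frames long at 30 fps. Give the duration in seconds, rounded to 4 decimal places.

330.5667 seconds

Running time = 9917 × 1/30 = 9917/30 s ≈ 330.5667 s.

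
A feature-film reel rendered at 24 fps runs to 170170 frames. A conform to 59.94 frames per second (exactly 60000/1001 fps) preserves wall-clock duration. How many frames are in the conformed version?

Target frames = source frames × (target rate / source rate) = 170170 × (60000/1001)/(24) = 170170 × 2500/1001 = 425000.

425000 frames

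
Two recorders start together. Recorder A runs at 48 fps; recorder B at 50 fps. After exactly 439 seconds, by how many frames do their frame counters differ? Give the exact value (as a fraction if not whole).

878 frames

A emits 48 × 439 = 21072 frames; B emits 50 × 439 = 21950.
Difference = 878 frames; B is ahead of A.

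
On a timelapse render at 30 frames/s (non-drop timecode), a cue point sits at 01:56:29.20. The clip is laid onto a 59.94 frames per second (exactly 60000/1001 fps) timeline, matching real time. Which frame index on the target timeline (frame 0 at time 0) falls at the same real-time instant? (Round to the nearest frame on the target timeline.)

frame 418961

Source frame index: (1×3600 + 56×60 + 29) × 30 + 20 = 209690.
Real time: 209690 / (30) = 20969/3 s.
Target frame: (20969/3) × (60000/1001) = 32260000/77 ≈ 418961.039 → 418961.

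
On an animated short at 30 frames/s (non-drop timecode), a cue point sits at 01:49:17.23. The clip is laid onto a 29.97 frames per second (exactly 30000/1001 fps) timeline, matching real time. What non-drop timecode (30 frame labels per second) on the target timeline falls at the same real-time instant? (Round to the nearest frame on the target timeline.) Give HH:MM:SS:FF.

Source frame index: (1×3600 + 49×60 + 17) × 30 + 23 = 196733.
Real time: 196733 / (30) = 196733/30 s.
Target frame: (196733/30) × (30000/1001) = 196733000/1001 ≈ 196536.464 → 196536.
At 30 labels/s: frame 196536 → 01:49:11:06.

01:49:11:06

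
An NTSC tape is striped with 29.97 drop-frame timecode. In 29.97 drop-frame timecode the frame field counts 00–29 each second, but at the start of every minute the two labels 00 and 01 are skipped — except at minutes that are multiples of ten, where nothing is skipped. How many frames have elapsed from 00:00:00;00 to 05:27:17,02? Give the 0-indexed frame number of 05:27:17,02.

As if non-drop at 30 labels/s: (5 × 3600 + 27 × 60 + 17) × 30 + 2 = 589112.
Minute boundaries passed: 327; those not divisible by 10: 327 − 32 = 295; dropped labels = 2 × 295 = 590.
Actual frame index = 589112 − 590 = 588522.

588522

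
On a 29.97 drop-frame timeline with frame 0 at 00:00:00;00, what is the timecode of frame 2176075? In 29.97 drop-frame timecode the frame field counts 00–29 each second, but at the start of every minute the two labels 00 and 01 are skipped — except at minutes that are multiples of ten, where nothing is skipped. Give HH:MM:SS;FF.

20:10:08;13

Each 10-minute DF block holds 10 × 60 × 30 − 9 × 2 = 17982 frames. 2176075 ÷ 17982 → 121 full blocks, remainder 253.
Within the partial block the first minute is 1800 frames and each further minute 1798, so 0 further minute boundaries passed. Total skipped labels = 18 × 121 + 2 × 0 = 2178.
Non-drop label index = 2176075 + 2178 = 2178253; at 30 labels/s that is 20:10:08:13, i.e. DF 20:10:08;13.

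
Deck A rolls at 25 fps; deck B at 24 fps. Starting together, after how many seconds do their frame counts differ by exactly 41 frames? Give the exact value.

41 seconds

The gap grows by |24 − 25| = 1 frame per second.
Time for a 41-frame gap: 41 ÷ (1) = 41 s.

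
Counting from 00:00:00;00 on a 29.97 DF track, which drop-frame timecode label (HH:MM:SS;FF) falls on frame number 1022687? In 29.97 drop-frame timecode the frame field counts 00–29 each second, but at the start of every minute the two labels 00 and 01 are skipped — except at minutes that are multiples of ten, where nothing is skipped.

09:28:43;21

Ten DF minutes hold 17982 frames, so frame 1022687 lies in block 56 (frames 1006992–1024973) with 15695 frames into that block.
The block's first minute is 1800 frames and the rest 1798 each; 15695 frames reaches minute 8, so 56 × 18 + 8 × 2 = 1024 labels have been skipped so far.
Adding those back, label number 1022687 + 1024 = 1023711 at 30 labels/s is 34123 s + 21 f = 9 h 28 min 43 s frame 21, i.e. 09:28:43;21.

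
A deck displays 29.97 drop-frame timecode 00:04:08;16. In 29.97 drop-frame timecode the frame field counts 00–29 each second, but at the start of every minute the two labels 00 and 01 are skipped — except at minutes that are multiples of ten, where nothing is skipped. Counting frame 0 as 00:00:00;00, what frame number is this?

7448

As if non-drop at 30 labels/s: (0 × 3600 + 4 × 60 + 8) × 30 + 16 = 7456.
Minute boundaries passed: 4; those not divisible by 10: 4 − 0 = 4; dropped labels = 2 × 4 = 8.
Actual frame index = 7456 − 8 = 7448.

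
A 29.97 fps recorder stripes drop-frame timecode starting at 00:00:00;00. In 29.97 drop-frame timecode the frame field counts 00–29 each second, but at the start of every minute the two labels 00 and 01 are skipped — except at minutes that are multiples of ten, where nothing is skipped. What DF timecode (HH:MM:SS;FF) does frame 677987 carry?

06:17:02;07

Each 10-minute DF block holds 10 × 60 × 30 − 9 × 2 = 17982 frames. 677987 ÷ 17982 → 37 full blocks, remainder 12653.
Within the partial block the first minute is 1800 frames and each further minute 1798, so 7 further minute boundaries passed. Total skipped labels = 18 × 37 + 2 × 7 = 680.
Non-drop label index = 677987 + 680 = 678667; at 30 labels/s that is 06:17:02:07, i.e. DF 06:17:02;07.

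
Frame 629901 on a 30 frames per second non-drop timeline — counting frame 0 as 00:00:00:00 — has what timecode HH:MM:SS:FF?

05:49:56:21

629901 ÷ 30 = 20996 full seconds, remainder 21 frames.
20996 s = 5 h 49 min 56 s.
Timecode: 05:49:56:21.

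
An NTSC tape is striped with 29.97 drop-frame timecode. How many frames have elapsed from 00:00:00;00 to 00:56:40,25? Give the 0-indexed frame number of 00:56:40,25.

101923

Complete 10-minute blocks: 5, each 17982 frames → 89910.
Remaining 6 whole minutes in the current block: 1800 + 5 × 1798 = 10790 frames.
Within the current minute: 40 × 30 + 25 − 2 = 1223 (labels ;00/;01 skipped at this minute). Total = 89910 + 10790 + 1223 = 101923.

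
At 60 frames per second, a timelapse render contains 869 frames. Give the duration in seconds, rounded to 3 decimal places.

Running time = 869 × 1/60 = 869/60 s ≈ 14.483 s.

14.483 seconds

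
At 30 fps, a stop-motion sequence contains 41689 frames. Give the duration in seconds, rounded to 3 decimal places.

Running time = 41689 × 1/30 = 41689/30 s ≈ 1389.633 s.

1389.633 seconds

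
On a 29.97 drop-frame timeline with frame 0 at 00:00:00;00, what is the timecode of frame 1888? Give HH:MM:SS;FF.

Ten DF minutes hold 17982 frames, so frame 1888 lies in block 0 (frames 0–17981) with 1888 frames into that block.
The block's first minute is 1800 frames and the rest 1798 each; 1888 frames reaches minute 1, so 0 × 18 + 1 × 2 = 2 labels have been skipped so far.
Adding those back, label number 1888 + 2 = 1890 at 30 labels/s is 63 s + 0 f = 0 h 1 min 3 s frame 0, i.e. 00:01:03;00.

00:01:03;00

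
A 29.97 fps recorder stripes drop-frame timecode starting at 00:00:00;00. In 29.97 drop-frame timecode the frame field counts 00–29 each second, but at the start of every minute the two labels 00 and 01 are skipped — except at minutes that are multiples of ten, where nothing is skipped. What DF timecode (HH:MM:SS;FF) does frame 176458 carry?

01:38:07;26

Ten DF minutes hold 17982 frames, so frame 176458 lies in block 9 (frames 161838–179819) with 14620 frames into that block.
The block's first minute is 1800 frames and the rest 1798 each; 14620 frames reaches minute 8, so 9 × 18 + 8 × 2 = 178 labels have been skipped so far.
Adding those back, label number 176458 + 178 = 176636 at 30 labels/s is 5887 s + 26 f = 1 h 38 min 7 s frame 26, i.e. 01:38:07;26.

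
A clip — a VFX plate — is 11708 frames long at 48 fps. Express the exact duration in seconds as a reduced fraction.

2927/12 seconds

Running time = 11708 ÷ (48) = 11708 × 1/48 = 2927/12 s.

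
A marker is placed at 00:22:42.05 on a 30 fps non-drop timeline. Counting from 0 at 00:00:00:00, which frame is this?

Total seconds to the label: (0 × 3600 + 22 × 60 + 42) = 1362.
Frame index = 1362 × 30 + 5 = 40865.

40865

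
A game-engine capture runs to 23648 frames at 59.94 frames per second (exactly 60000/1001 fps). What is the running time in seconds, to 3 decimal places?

394.527 seconds

Running time = 23648 × 1001/60000 = 739739/1875 s ≈ 394.527 s.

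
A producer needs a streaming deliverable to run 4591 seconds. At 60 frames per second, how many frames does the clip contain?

275460 frames

Frames = 4591 × 60 = 275460.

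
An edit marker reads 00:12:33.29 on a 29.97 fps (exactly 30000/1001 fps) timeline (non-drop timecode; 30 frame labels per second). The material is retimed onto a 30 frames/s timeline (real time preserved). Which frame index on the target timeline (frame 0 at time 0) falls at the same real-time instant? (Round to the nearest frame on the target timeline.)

frame 22642

Source frame index: (0×3600 + 12×60 + 33) × 30 + 29 = 22619.
Real time: 22619 / (30000/1001) = 22641619/30000 s.
Target frame: (22641619/30000) × (30) = 22641619/1000 ≈ 22641.619 → 22642.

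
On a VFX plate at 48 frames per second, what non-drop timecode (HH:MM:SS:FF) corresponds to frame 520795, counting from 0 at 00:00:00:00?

520795 ÷ 48 = 10849 full seconds, remainder 43 frames.
10849 s = 3 h 0 min 49 s.
Timecode: 03:00:49:43.

03:00:49:43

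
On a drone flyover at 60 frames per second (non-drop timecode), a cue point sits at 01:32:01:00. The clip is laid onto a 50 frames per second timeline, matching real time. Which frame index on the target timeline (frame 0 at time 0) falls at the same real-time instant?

frame 276050

Source frame index: (1×3600 + 32×60 + 1) × 60 + 0 = 331260.
Real time: 331260 / (60) = 5521 s.
Target frame: (5521) × (50) = 276050.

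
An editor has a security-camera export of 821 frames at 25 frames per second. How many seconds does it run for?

Running time = 821 / (25) = 32.84 s.

32.84 seconds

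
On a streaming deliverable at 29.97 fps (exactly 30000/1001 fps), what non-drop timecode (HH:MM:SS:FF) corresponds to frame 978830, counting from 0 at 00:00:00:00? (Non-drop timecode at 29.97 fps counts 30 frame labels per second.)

978830 ÷ 30 = 32627 full seconds, remainder 20 frames.
32627 s = 9 h 3 min 47 s.
Timecode: 09:03:47:20.

09:03:47:20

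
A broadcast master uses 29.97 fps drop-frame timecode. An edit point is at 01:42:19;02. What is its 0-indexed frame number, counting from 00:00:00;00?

183988

Complete 10-minute blocks: 10, each 17982 frames → 179820.
Remaining 2 whole minutes in the current block: 1800 + 1 × 1798 = 3598 frames.
Within the current minute: 19 × 30 + 2 − 2 = 570 (labels ;00/;01 skipped at this minute). Total = 179820 + 3598 + 570 = 183988.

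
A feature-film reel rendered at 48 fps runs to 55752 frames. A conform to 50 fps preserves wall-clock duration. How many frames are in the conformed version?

58075 frames

Target frames = source frames × (target rate / source rate) = 55752 × (50)/(48) = 55752 × 25/24 = 58075.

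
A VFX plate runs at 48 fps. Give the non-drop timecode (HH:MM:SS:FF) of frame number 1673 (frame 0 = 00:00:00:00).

1673 ÷ 48 = 34 full seconds, remainder 41 frames.
34 s = 0 h 0 min 34 s.
Timecode: 00:00:34:41.

00:00:34:41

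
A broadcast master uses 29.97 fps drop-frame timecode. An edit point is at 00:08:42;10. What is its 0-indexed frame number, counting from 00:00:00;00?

Complete 10-minute blocks: 0, each 17982 frames → 0.
Remaining 8 whole minutes in the current block: 1800 + 7 × 1798 = 14386 frames.
Within the current minute: 42 × 30 + 10 − 2 = 1268 (labels ;00/;01 skipped at this minute). Total = 0 + 14386 + 1268 = 15654.

15654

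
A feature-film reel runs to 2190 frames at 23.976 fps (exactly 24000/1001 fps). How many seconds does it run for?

Running time = 2190 / (24000/1001) = 91.34125 s.

91.34125 seconds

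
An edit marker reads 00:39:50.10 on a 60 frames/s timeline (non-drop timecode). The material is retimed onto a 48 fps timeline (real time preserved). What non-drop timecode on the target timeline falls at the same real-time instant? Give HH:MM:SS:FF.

00:39:50:08

Source frame index: (0×3600 + 39×60 + 50) × 60 + 10 = 143410.
Real time: 143410 / (60) = 14341/6 s.
Target frame: (14341/6) × (48) = 114728.
At 48 labels/s: frame 114728 → 00:39:50:08.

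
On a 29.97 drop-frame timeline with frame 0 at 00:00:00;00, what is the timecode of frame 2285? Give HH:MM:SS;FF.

Ten DF minutes hold 17982 frames, so frame 2285 lies in block 0 (frames 0–17981) with 2285 frames into that block.
The block's first minute is 1800 frames and the rest 1798 each; 2285 frames reaches minute 1, so 0 × 18 + 1 × 2 = 2 labels have been skipped so far.
Adding those back, label number 2285 + 2 = 2287 at 30 labels/s is 76 s + 7 f = 0 h 1 min 16 s frame 7, i.e. 00:01:16;07.

00:01:16;07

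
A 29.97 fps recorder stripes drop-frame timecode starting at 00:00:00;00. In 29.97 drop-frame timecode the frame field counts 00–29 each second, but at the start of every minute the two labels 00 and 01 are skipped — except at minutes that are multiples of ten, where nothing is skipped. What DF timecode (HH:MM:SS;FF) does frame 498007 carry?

Each 10-minute DF block holds 10 × 60 × 30 − 9 × 2 = 17982 frames. 498007 ÷ 17982 → 27 full blocks, remainder 12493.
Within the partial block the first minute is 1800 frames and each further minute 1798, so 6 further minute boundaries passed. Total skipped labels = 18 × 27 + 2 × 6 = 498.
Non-drop label index = 498007 + 498 = 498505; at 30 labels/s that is 04:36:56:25, i.e. DF 04:36:56;25.

04:36:56;25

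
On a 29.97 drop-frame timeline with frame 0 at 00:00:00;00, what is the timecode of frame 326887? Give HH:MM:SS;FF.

Ten DF minutes hold 17982 frames, so frame 326887 lies in block 18 (frames 323676–341657) with 3211 frames into that block.
The block's first minute is 1800 frames and the rest 1798 each; 3211 frames reaches minute 1, so 18 × 18 + 1 × 2 = 326 labels have been skipped so far.
Adding those back, label number 326887 + 326 = 327213 at 30 labels/s is 10907 s + 3 f = 3 h 1 min 47 s frame 3, i.e. 03:01:47;03.

03:01:47;03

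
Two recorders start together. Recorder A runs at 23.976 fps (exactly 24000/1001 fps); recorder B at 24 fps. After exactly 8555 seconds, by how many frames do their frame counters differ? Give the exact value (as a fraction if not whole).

205320/1001 frames

A emits 24000/1001 × 8555 = 205320000/1001 frames; B emits 24 × 8555 = 205320.
Difference = 205320/1001 frames (≈ 205.1149); B is ahead of A.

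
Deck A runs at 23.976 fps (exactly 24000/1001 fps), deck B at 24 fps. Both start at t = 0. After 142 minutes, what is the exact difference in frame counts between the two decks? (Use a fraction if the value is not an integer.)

142 min = 8520 s.
A emits 24000/1001 × 8520 = 204480000/1001 frames; B emits 24 × 8520 = 204480.
Difference = 204480/1001 frames (≈ 204.2757); B is ahead of A.

204480/1001 frames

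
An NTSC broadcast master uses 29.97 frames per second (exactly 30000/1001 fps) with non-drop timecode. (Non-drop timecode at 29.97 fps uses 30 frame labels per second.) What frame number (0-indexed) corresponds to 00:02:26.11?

Total seconds to the label: (0 × 3600 + 2 × 60 + 26) = 146.
Frame index = 146 × 30 + 11 = 4391.

frame 4391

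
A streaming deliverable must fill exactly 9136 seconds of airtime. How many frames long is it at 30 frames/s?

274080 frames

Frames = 9136 × 30 = 274080.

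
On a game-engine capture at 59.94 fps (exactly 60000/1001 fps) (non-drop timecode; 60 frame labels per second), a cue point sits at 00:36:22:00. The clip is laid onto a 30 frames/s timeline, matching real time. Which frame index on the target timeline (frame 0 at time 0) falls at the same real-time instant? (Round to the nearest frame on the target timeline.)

frame 65525

Source frame index: (0×3600 + 36×60 + 22) × 60 + 0 = 130920.
Real time: 130920 / (60000/1001) = 1092091/500 s.
Target frame: (1092091/500) × (30) = 3276273/50 ≈ 65525.460 → 65525.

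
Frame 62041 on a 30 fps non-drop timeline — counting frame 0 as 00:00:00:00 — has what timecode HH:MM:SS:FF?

00:34:28:01

62041 ÷ 30 = 2068 full seconds, remainder 1 frame.
2068 s = 0 h 34 min 28 s.
Timecode: 00:34:28:01.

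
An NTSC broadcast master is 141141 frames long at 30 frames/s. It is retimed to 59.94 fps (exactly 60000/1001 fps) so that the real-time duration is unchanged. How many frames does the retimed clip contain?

Target frames = source frames × (target rate / source rate) = 141141 × (60000/1001)/(30) = 141141 × 2000/1001 = 282000.

282000 frames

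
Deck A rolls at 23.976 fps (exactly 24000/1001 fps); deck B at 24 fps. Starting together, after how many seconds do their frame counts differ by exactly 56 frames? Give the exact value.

The gap grows by |24 − 24000/1001| = 24/1001 frames per second.
Time for a 56-frame gap: 56 ÷ (24/1001) = 7007/3 s.

7007/3 seconds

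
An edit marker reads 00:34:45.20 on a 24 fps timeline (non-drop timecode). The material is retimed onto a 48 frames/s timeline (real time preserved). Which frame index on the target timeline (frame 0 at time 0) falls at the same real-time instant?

Source frame index: (0×3600 + 34×60 + 45) × 24 + 20 = 50060.
Real time: 50060 / (24) = 12515/6 s.
Target frame: (12515/6) × (48) = 100120.

frame 100120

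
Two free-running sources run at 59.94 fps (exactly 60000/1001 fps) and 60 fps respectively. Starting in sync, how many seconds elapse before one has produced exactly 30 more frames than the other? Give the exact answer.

500.5 seconds

The gap grows by |60 − 60000/1001| = 60/1001 frames per second.
Time for a 30-frame gap: 30 ÷ (60/1001) = 500.5 s.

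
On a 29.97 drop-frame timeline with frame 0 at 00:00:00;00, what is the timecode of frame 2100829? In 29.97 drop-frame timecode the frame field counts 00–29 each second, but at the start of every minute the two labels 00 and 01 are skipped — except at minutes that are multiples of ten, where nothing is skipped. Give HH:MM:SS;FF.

19:28:17;23

Ten DF minutes hold 17982 frames, so frame 2100829 lies in block 116 (frames 2085912–2103893) with 14917 frames into that block.
The block's first minute is 1800 frames and the rest 1798 each; 14917 frames reaches minute 8, so 116 × 18 + 8 × 2 = 2104 labels have been skipped so far.
Adding those back, label number 2100829 + 2104 = 2102933 at 30 labels/s is 70097 s + 23 f = 19 h 28 min 17 s frame 23, i.e. 19:28:17;23.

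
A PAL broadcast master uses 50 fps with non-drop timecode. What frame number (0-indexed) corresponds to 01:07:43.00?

203150

Total seconds to the label: (1 × 3600 + 7 × 60 + 43) = 4063.
Frame index = 4063 × 50 + 0 = 203150.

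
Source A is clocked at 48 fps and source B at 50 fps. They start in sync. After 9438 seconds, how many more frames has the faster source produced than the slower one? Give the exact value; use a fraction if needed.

18876 frames

A emits 48 × 9438 = 453024 frames; B emits 50 × 9438 = 471900.
Difference = 18876 frames; B is ahead of A.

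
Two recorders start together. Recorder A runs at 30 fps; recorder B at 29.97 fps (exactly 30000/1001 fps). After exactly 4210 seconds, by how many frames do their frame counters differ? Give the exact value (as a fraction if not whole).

A emits 30 × 4210 = 126300 frames; B emits 30000/1001 × 4210 = 126300000/1001.
Difference = 126300/1001 frames (≈ 126.1738); B is behind A.

126300/1001 frames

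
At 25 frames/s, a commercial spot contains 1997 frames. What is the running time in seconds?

Running time = 1997 / (25) = 79.88 s.

79.88 seconds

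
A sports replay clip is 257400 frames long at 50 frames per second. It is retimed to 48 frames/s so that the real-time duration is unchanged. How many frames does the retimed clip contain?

247104 frames

Target frames = source frames × (target rate / source rate) = 257400 × (48)/(50) = 257400 × 24/25 = 247104.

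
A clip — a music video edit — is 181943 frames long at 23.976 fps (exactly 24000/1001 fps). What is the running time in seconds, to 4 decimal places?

7588.5393 seconds

Running time = 181943 × 1001/24000 = 182124943/24000 s ≈ 7588.5393 s.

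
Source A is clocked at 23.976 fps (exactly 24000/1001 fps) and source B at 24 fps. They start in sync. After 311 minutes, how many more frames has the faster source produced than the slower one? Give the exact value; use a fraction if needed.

447840/1001 frames

311 min = 18660 s.
A emits 24000/1001 × 18660 = 447840000/1001 frames; B emits 24 × 18660 = 447840.
Difference = 447840/1001 frames (≈ 447.3926); B is ahead of A.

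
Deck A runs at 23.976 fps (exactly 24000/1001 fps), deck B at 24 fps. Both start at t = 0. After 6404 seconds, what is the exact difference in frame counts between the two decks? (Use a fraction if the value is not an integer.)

153696/1001 frames

A emits 24000/1001 × 6404 = 153696000/1001 frames; B emits 24 × 6404 = 153696.
Difference = 153696/1001 frames (≈ 153.5425); B is ahead of A.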